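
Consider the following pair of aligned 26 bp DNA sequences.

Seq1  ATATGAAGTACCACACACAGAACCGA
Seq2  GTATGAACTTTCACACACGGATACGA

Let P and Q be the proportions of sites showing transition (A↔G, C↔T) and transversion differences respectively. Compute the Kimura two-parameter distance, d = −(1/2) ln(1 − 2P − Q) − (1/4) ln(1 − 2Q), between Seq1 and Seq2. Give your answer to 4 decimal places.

0.3347

Differing sites — 1:A/G (Ti); 8:G/C (Tv); 10:A/T (Tv); 11:C/T (Ti); 19:A/G (Ti); 22:A/T (Tv); 23:C/A (Tv).
Of the 7 differences, 3 transitions and 4 transversions over 26 sites: P = 3/26 = 0.115385, Q = 4/26 = 0.153846.
d = −0.5·ln(0.615384) − 0.25·ln(0.692308) = −0.5·(-0.485509) − 0.25·(-0.367724) = 0.3347.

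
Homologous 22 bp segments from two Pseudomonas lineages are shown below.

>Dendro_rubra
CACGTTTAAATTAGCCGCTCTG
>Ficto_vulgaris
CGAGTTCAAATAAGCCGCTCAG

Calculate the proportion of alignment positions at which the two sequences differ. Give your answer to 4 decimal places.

Differing sites — 2:A/G; 3:C/A; 7:T/C; 12:T/A; 21:T/A.
There are 5 differences over 22 sites, so p = 5/22 = 0.2273.

0.2273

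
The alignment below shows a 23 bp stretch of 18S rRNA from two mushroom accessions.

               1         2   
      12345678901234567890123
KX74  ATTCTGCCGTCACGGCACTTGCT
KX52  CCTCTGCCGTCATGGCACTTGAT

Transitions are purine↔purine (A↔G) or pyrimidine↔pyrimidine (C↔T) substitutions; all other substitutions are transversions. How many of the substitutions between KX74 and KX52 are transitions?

2

The sequences differ at positions 1 (A/C, transversion), 2 (T/C, transition), 13 (C/T, transition), 22 (C/A, transversion).
Of the 4 differences, 2 transitions and 2 transversions, so the answer is 2.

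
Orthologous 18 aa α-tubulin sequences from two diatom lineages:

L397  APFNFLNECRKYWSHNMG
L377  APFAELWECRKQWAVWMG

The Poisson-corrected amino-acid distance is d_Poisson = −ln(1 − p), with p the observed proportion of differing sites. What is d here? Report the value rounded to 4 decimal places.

Differing sites — 4:N/A; 5:F/E; 7:N/W; 12:Y/Q; 14:S/A; 15:H/V; 16:N/W.
p = 7/18 = 0.388889.
d = −ln(1 − 0.388889) = −ln(0.611111) = 0.4925.

0.4925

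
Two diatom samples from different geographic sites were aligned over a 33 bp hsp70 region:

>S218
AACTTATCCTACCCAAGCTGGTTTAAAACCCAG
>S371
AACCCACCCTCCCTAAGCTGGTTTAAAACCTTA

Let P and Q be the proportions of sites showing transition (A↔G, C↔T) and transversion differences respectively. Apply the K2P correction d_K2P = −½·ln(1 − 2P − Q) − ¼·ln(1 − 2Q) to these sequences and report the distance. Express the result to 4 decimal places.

Mismatches occur at site 4 (T↔C, transition), site 5 (T↔C, transition), site 7 (T↔C, transition), site 11 (A↔C, transversion), site 14 (C↔T, transition), site 31 (C↔T, transition), site 32 (A↔T, transversion), site 33 (G↔A, transition).
Of the 8 differences, 6 transitions and 2 transversions over 33 sites: P = 6/33 = 0.181818, Q = 2/33 = 0.060606.
d = −0.5·ln(0.575758) − 0.25·ln(0.878788) = −0.5·(-0.552068) − 0.25·(-0.129212) = 0.3083.

0.3083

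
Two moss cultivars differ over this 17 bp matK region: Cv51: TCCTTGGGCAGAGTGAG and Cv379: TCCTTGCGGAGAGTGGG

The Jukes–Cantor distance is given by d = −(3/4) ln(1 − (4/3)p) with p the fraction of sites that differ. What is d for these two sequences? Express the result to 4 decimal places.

Differing sites — 7:G/C; 9:C/G; 16:A/G.
p = 3/17 = 0.176471.
d = −0.75 · ln(1 − (4/3)·0.176471) = −0.75 · ln(0.764705) = −0.75 · (-0.268265) = 0.2012.

0.2012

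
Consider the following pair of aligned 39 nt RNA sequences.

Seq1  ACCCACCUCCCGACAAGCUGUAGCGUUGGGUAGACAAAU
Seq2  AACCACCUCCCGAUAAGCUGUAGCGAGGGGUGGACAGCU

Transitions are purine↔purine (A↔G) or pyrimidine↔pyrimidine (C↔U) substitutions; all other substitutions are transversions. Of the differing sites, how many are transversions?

Mismatches occur at site 2 (C/A, transversion), site 14 (C/U, transition), site 26 (U/A, transversion), site 27 (U/G, transversion), site 32 (A/G, transition), site 37 (A/G, transition), site 38 (A/C, transversion).
Of the 7 differences, 3 transitions and 4 transversions, so the answer is 4.

4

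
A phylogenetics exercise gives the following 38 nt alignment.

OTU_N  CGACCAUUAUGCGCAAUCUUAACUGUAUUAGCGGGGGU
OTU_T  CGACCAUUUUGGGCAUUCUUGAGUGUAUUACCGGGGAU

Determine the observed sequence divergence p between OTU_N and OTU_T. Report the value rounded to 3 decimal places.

0.184

Mismatches occur at site 9 (A/U), site 12 (C/G), site 16 (A/U), site 21 (A/G), site 23 (C/G), site 31 (G/C), site 37 (G/A).
There are 7 differences over 38 sites, so p = 7/38 = 0.184.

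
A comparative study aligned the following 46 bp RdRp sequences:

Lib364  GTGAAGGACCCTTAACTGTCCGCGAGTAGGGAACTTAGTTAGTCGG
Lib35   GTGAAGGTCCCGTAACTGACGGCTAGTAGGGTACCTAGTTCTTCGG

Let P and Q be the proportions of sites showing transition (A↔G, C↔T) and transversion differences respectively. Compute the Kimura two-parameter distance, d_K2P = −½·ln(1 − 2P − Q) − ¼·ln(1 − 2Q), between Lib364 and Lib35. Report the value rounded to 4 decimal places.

Mismatches occur at site 8 (A→T, transversion), site 12 (T→G, transversion), site 19 (T→A, transversion), site 21 (C→G, transversion), site 24 (G→T, transversion), site 32 (A→T, transversion), site 35 (T→C, transition), site 41 (A→C, transversion), site 42 (G→T, transversion).
Of the 9 differences, 1 transition and 8 transversions over 46 sites: P = 1/46 = 0.021739, Q = 8/46 = 0.173913.
d = −0.5·ln(0.782609) − 0.25·ln(0.652174) = −0.5·(-0.245122) − 0.25·(-0.427444) = 0.2294.

0.2294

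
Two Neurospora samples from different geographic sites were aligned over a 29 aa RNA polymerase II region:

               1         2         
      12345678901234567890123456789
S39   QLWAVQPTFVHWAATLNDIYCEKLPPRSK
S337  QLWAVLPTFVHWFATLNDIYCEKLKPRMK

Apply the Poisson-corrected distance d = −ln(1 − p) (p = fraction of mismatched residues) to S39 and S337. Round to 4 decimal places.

0.1484

Differing sites — 6:Q/L; 13:A/F; 25:P/K; 28:S/M.
p = 4/29 = 0.137931.
d = −ln(1 − 0.137931) = −ln(0.862069) = 0.1484.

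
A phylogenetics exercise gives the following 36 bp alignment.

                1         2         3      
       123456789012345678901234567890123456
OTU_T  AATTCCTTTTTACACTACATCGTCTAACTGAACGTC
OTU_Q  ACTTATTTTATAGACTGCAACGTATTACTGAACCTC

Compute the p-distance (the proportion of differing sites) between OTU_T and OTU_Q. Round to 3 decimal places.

Mismatches occur at site 2 (A/C), site 5 (C/A), site 6 (C/T), site 10 (T/A), site 13 (C/G), site 17 (A/G), site 20 (T/A), site 24 (C/A), site 26 (A/T), site 34 (G/C).
There are 10 differences over 36 sites, so p = 10/36 = 0.278.

0.278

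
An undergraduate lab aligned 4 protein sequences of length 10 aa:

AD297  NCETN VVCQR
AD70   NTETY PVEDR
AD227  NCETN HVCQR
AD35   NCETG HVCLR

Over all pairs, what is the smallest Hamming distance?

1

Pairwise Hamming distances:
  AD297 vs AD70: 5
  AD297 vs AD227: 1
  AD297 vs AD35: 3
  AD70 vs AD227: 5
  AD70 vs AD35: 5
  AD227 vs AD35: 2
The smallest is 1, between AD297 and AD227.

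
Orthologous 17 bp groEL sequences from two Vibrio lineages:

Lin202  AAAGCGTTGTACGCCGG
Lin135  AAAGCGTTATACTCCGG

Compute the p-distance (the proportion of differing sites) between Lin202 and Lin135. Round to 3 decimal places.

The sequences differ at positions 9 (G/A), 13 (G/T).
There are 2 differences over 17 sites, so p = 2/17 = 0.118.

0.118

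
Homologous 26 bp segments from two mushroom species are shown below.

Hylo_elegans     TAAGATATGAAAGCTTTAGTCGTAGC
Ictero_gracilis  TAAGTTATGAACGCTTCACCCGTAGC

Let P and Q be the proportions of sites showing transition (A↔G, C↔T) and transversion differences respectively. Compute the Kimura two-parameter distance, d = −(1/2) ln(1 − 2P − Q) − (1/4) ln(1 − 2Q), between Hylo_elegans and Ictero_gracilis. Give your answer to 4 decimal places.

Differing sites — 5:A/T (Tv); 12:A/C (Tv); 17:T/C (Ti); 19:G/C (Tv); 20:T/C (Ti).
Of the 5 differences, 2 transitions and 3 transversions over 26 sites: P = 2/26 = 0.076923, Q = 3/26 = 0.115385.
d = −0.5·ln(0.730769) − 0.25·ln(0.769230) = −0.5·(-0.313658) − 0.25·(-0.262365) = 0.2224.

0.2224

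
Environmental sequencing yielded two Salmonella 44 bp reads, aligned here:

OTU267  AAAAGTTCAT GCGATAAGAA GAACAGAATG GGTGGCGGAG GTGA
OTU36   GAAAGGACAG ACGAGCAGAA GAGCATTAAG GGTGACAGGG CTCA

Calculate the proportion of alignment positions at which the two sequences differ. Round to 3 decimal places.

0.364

Mismatches occur at site 1 (A→G), site 6 (T→G), site 7 (T→A), site 10 (T→G), site 11 (G→A), site 15 (T→G), site 16 (A→C), site 23 (A→G), site 26 (G→T), site 27 (A→T), site 29 (T→A), site 35 (G→A), site 37 (G→A), site 39 (A→G), site 41 (G→C), site 43 (G→C).
There are 16 differences over 44 sites, so p = 16/44 = 0.364.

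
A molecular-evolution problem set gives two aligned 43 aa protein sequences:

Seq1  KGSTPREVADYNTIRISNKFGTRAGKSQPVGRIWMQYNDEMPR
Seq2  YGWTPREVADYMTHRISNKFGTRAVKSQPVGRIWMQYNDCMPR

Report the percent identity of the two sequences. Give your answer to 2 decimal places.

Differing sites — 1:K/Y; 3:S/W; 12:N/M; 14:I/H; 25:G/V; 40:E/C.
37 of the 43 sites match, so the percent identity is 37/43 × 100 = 86.05%.

86.05%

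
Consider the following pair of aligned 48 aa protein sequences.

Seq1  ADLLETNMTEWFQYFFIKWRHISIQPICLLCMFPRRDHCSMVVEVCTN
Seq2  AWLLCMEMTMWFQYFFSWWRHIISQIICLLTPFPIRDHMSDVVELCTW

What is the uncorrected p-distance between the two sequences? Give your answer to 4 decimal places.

Mismatches occur at site 2 (D/W), site 5 (E/C), site 6 (T/M), site 7 (N/E), site 10 (E/M), site 17 (I/S), site 18 (K/W), site 23 (S/I), site 24 (I/S), site 26 (P/I), site 31 (C/T), site 32 (M/P), site 35 (R/I), site 39 (C/M), site 41 (M/D), site 45 (V/L), site 48 (N/W).
There are 17 differences over 48 sites, so p = 17/48 = 0.3542.

0.3542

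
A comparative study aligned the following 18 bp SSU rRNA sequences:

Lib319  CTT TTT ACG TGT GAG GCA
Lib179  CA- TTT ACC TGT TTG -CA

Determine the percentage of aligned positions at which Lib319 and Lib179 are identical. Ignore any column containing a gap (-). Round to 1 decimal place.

75.0%

Excluding the 2 gap columns leaves 16 comparable sites.
The sequences differ at positions 2 (T/A), 9 (G/C), 13 (G/T), 14 (A/T).
12 of the 16 comparable sites match, so the percent identity is 12/16 × 100 = 75.0%.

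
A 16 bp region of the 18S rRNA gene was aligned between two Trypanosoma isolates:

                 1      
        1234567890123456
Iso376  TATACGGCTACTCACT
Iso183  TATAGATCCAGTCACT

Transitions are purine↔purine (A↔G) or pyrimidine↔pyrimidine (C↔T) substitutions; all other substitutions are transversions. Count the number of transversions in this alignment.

The sequences differ at positions 5 (C/G, transversion), 6 (G/A, transition), 7 (G/T, transversion), 9 (T/C, transition), 11 (C/G, transversion).
Of the 5 differences, 2 transitions and 3 transversions, so the answer is 3.

3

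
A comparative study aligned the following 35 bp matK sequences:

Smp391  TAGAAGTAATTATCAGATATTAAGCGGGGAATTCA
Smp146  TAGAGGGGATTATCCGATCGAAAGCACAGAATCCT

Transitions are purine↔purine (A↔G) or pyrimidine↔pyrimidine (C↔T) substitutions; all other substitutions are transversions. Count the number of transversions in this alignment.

Mismatches occur at site 5 (A↔G, transition), site 7 (T↔G, transversion), site 8 (A↔G, transition), site 15 (A↔C, transversion), site 19 (A↔C, transversion), site 20 (T↔G, transversion), site 21 (T↔A, transversion), site 26 (G↔A, transition), site 27 (G↔C, transversion), site 28 (G↔A, transition), site 33 (T↔C, transition), site 35 (A↔T, transversion).
Of the 12 differences, 5 transitions and 7 transversions, so the answer is 7.

7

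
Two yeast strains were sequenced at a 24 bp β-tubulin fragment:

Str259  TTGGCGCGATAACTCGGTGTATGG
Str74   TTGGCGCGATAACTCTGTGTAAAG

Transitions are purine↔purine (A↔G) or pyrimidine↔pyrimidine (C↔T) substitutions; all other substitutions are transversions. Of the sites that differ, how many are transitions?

1

The sequences differ at positions 16 (G/T, transversion), 22 (T/A, transversion), 23 (G/A, transition).
Of the 3 differences, 1 transition and 2 transversions, so the answer is 1.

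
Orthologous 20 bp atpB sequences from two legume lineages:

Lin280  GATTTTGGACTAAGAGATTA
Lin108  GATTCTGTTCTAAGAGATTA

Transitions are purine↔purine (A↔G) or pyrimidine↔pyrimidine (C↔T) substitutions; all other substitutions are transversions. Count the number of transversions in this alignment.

Differing sites — 5:T/C (Ti); 8:G/T (Tv); 9:A/T (Tv).
Of the 3 differences, 1 transition and 2 transversions, so the answer is 2.

2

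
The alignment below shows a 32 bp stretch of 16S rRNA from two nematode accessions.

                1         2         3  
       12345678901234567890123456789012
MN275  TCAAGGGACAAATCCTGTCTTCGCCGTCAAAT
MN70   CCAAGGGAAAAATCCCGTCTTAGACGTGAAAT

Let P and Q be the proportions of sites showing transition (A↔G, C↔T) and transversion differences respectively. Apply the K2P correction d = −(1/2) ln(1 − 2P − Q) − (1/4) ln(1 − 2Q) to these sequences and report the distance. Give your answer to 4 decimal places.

0.2158

Differing sites — 1:T/C (Ti); 9:C/A (Tv); 16:T/C (Ti); 22:C/A (Tv); 24:C/A (Tv); 28:C/G (Tv).
Of the 6 differences, 2 transitions and 4 transversions over 32 sites: P = 2/32 = 0.062500, Q = 4/32 = 0.125000.
d = −0.5·ln(0.750000) − 0.25·ln(0.750000) = −0.5·(-0.287682) − 0.25·(-0.287682) = 0.2158.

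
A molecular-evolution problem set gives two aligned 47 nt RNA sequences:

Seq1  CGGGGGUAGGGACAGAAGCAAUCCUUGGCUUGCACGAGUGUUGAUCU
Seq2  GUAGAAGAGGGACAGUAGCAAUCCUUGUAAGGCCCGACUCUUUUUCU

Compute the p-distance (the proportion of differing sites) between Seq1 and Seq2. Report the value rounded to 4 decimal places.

The sequences differ at positions 1 (C/G), 2 (G/U), 3 (G/A), 5 (G/A), 6 (G/A), 7 (U/G), 16 (A/U), 28 (G/U), 29 (C/A), 30 (U/A), 31 (U/G), 34 (A/C), 38 (G/C), 40 (G/C), 43 (G/U), 44 (A/U).
There are 16 differences over 47 sites, so p = 16/47 = 0.3404.

0.3404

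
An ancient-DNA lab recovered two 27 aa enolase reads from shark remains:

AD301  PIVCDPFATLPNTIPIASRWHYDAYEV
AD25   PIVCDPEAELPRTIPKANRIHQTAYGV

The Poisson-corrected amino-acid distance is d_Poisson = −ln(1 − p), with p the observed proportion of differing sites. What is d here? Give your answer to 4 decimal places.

Mismatches occur at site 7 (F↔E), site 9 (T↔E), site 12 (N↔R), site 16 (I↔K), site 18 (S↔N), site 20 (W↔I), site 22 (Y↔Q), site 23 (D↔T), site 26 (E↔G).
p = 9/27 = 0.333333.
d = −ln(1 − 0.333333) = −ln(0.666667) = 0.4055.

0.4055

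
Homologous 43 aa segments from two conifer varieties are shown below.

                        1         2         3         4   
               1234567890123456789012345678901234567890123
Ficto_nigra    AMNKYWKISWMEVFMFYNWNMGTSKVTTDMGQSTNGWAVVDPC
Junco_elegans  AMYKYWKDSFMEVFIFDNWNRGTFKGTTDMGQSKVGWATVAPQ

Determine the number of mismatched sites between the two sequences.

13

Mismatches occur at site 3 (N↔Y), site 8 (I↔D), site 10 (W↔F), site 15 (M↔I), site 17 (Y↔D), site 21 (M↔R), site 24 (S↔F), site 26 (V↔G), site 34 (T↔K), site 35 (N↔V), site 39 (V↔T), site 41 (D↔A), site 43 (C↔Q).
That gives 13 mismatches out of 43 aligned sites, so the Hamming distance is 13.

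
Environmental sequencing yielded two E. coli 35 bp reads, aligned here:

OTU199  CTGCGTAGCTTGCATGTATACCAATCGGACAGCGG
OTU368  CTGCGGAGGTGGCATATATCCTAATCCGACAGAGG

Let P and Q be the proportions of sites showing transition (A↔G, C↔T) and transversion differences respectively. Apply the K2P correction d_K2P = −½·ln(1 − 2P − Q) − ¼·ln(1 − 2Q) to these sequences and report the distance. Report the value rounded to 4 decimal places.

0.2732

Differing sites — 6:T/G (Tv); 9:C/G (Tv); 11:T/G (Tv); 16:G/A (Ti); 20:A/C (Tv); 22:C/T (Ti); 27:G/C (Tv); 33:C/A (Tv).
Of the 8 differences, 2 transitions and 6 transversions over 35 sites: P = 2/35 = 0.057143, Q = 6/35 = 0.171429.
d = −0.5·ln(0.714285) − 0.25·ln(0.657142) = −0.5·(-0.336473) − 0.25·(-0.419855) = 0.2732.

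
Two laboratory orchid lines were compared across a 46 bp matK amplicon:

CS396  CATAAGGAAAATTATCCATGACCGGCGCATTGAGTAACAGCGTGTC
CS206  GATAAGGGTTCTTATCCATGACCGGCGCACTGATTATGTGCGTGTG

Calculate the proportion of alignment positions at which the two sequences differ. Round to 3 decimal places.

Mismatches occur at site 1 (C↔G), site 8 (A↔G), site 9 (A↔T), site 10 (A↔T), site 11 (A↔C), site 30 (T↔C), site 34 (G↔T), site 37 (A↔T), site 38 (C↔G), site 39 (A↔T), site 46 (C↔G).
There are 11 differences over 46 sites, so p = 11/46 = 0.239.

0.239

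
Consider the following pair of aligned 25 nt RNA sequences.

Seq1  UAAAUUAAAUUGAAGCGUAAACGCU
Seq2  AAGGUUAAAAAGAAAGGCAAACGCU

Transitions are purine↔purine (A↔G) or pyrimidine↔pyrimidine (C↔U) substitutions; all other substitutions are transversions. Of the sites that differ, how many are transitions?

4

Differing sites — 1:U/A (Tv); 3:A/G (Ti); 4:A/G (Ti); 10:U/A (Tv); 11:U/A (Tv); 15:G/A (Ti); 16:C/G (Tv); 18:U/C (Ti).
Of the 8 differences, 4 transitions and 4 transversions, so the answer is 4.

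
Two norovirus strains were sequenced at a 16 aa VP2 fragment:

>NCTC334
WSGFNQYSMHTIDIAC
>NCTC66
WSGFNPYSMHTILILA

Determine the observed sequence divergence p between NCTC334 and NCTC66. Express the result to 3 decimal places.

Differing sites — 6:Q/P; 13:D/L; 15:A/L; 16:C/A.
There are 4 differences over 16 sites, so p = 4/16 = 0.250.

0.250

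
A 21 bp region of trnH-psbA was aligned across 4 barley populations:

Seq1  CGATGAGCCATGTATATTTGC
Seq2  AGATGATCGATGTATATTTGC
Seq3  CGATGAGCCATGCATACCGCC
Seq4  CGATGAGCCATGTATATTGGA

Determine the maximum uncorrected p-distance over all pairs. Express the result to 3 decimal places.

0.381

Pairwise Hamming distances:
  Seq1 vs Seq2: 3
  Seq1 vs Seq3: 5
  Seq1 vs Seq4: 2
  Seq2 vs Seq3: 8
  Seq2 vs Seq4: 5
  Seq3 vs Seq4: 5
The largest is 8 mismatches, between Seq2 and Seq3; p = 8/21 = 0.381.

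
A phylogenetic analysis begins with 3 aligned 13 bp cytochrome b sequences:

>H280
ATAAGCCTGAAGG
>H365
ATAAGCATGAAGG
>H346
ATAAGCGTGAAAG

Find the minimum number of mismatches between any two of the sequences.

Pairwise Hamming distances:
  H280 vs H365: 1
  H280 vs H346: 2
  H365 vs H346: 2
The smallest is 1, between H280 and H365.

1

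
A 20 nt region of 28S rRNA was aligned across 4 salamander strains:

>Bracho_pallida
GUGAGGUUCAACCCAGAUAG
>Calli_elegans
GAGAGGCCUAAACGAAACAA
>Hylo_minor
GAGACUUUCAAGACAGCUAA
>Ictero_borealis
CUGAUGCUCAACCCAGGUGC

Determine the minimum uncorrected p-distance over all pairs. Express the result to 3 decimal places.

0.300

Pairwise Hamming distances:
  Bracho_pallida vs Calli_elegans: 9
  Bracho_pallida vs Hylo_minor: 7
  Bracho_pallida vs Ictero_borealis: 6
  Calli_elegans vs Hylo_minor: 11
  Calli_elegans vs Ictero_borealis: 12
  Hylo_minor vs Ictero_borealis: 10
The smallest is 6 mismatches, between Bracho_pallida and Ictero_borealis; p = 6/20 = 0.300.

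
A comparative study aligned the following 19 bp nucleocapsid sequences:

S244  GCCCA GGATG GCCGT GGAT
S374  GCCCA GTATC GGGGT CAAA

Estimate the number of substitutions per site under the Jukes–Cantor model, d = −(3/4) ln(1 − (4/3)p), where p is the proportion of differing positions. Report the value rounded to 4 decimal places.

The sequences differ at positions 7 (G/T), 10 (G/C), 12 (C/G), 13 (C/G), 16 (G/C), 17 (G/A), 19 (T/A).
p = 7/19 = 0.368421.
d = −0.75 · ln(1 − (4/3)·0.368421) = −0.75 · ln(0.508772) = −0.75 · (-0.675755) = 0.5068.

0.5068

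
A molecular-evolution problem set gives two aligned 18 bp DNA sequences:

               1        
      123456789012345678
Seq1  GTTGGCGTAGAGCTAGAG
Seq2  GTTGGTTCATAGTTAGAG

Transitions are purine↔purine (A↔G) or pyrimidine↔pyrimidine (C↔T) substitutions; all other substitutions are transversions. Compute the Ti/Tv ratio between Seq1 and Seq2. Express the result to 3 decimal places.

1.500

Differing sites — 6:C/T (Ti); 7:G/T (Tv); 8:T/C (Ti); 10:G/T (Tv); 13:C/T (Ti).
Of the 5 differences, 3 transitions and 2 transversions, so Ti/Tv = 3/2 = 1.500.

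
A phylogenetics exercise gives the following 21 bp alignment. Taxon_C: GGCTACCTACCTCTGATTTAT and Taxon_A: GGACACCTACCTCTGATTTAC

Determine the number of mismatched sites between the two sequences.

3

The sequences differ at positions 3 (C/A), 4 (T/C), 21 (T/C).
That gives 3 mismatches out of 21 aligned sites, so the Hamming distance is 3.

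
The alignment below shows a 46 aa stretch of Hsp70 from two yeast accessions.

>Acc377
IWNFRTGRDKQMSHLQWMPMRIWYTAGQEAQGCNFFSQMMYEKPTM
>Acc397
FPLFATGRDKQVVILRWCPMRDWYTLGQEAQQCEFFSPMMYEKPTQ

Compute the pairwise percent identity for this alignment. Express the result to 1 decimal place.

67.4%

Differing sites — 1:I/F; 2:W/P; 3:N/L; 5:R/A; 12:M/V; 13:S/V; 14:H/I; 16:Q/R; 18:M/C; 22:I/D; 26:A/L; 32:G/Q; 34:N/E; 38:Q/P; 46:M/Q.
31 of the 46 sites match, so the percent identity is 31/46 × 100 = 67.4%.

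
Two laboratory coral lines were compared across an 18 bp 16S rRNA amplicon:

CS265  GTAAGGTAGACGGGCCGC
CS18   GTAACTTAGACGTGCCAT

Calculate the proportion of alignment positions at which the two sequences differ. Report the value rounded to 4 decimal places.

Differing sites — 5:G/C; 6:G/T; 13:G/T; 17:G/A; 18:C/T.
There are 5 differences over 18 sites, so p = 5/18 = 0.2778.

0.2778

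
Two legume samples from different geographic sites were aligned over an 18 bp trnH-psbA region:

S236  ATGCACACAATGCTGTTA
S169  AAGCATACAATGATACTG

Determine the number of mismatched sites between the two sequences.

The sequences differ at positions 2 (T/A), 6 (C/T), 13 (C/A), 15 (G/A), 16 (T/C), 18 (A/G).
That gives 6 mismatches out of 18 aligned sites, so the Hamming distance is 6.

6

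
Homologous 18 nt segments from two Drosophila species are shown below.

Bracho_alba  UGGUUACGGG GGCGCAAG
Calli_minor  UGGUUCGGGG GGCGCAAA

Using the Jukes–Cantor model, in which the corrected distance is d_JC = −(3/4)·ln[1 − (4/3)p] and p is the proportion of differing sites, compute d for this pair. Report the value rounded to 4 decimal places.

Differing sites — 6:A/C; 7:C/G; 18:G/A.
p = 3/18 = 0.166667.
d = −0.75 · ln(1 − (4/3)·0.166667) = −0.75 · ln(0.777777) = −0.75 · (-0.251315) = 0.1885.

0.1885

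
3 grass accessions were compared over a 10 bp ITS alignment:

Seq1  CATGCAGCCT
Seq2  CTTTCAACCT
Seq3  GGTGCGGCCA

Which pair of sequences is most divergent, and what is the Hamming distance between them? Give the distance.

Pairwise Hamming distances:
  Seq1 vs Seq2: 3
  Seq1 vs Seq3: 4
  Seq2 vs Seq3: 6
The largest is 6, between Seq2 and Seq3.

6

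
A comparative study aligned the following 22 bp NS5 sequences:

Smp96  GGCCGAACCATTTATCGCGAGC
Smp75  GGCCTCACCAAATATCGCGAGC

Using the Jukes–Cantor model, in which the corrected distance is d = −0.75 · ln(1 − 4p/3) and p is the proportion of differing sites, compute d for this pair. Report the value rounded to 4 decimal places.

Mismatches occur at site 5 (G↔T), site 6 (A↔C), site 11 (T↔A), site 12 (T↔A).
p = 4/22 = 0.181818.
d = −0.75 · ln(1 − (4/3)·0.181818) = −0.75 · ln(0.757576) = −0.75 · (-0.277631) = 0.2082.

0.2082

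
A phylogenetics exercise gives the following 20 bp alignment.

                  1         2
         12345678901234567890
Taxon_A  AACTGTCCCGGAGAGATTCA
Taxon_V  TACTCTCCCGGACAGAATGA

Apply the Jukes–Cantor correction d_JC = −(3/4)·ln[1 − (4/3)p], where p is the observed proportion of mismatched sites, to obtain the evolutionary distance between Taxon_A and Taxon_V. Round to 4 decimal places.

The sequences differ at positions 1 (A/T), 5 (G/C), 13 (G/C), 17 (T/A), 19 (C/G).
p = 5/20 = 0.250000.
d = −0.75 · ln(1 − (4/3)·0.250000) = −0.75 · ln(0.666667) = −0.75 · (-0.405465) = 0.3041.

0.3041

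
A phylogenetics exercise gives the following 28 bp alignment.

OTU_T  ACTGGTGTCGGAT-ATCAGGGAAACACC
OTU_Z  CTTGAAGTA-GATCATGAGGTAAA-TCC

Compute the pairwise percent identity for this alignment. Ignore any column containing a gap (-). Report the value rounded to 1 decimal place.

Excluding the 3 gap columns leaves 25 comparable sites.
Mismatches occur at site 1 (A/C), site 2 (C/T), site 5 (G/A), site 6 (T/A), site 9 (C/A), site 17 (C/G), site 21 (G/T), site 26 (A/T).
17 of the 25 comparable sites match, so the percent identity is 17/25 × 100 = 68.0%.

68.0%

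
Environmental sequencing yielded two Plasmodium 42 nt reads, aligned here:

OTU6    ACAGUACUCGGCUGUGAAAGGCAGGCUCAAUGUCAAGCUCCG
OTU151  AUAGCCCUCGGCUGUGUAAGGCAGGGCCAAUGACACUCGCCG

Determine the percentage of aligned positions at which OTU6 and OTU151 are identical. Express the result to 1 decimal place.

76.2%

Mismatches occur at site 2 (C↔U), site 5 (U↔C), site 6 (A↔C), site 17 (A↔U), site 26 (C↔G), site 27 (U↔C), site 33 (U↔A), site 36 (A↔C), site 37 (G↔U), site 39 (U↔G).
32 of the 42 sites match, so the percent identity is 32/42 × 100 = 76.2%.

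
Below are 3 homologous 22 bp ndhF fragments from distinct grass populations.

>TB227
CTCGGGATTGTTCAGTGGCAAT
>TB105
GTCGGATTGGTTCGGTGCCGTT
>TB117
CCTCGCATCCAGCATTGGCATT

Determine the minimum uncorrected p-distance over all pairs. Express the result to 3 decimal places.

0.364

Pairwise Hamming distances:
  TB227 vs TB105: 8
  TB227 vs TB117: 10
  TB105 vs TB117: 14
The smallest is 8 mismatches, between TB227 and TB105; p = 8/22 = 0.364.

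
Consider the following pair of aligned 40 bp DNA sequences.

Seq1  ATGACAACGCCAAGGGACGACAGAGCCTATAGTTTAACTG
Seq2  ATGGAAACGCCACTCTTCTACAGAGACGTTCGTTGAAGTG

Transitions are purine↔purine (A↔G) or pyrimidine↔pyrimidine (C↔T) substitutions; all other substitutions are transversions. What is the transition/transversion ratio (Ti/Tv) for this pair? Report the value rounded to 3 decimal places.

Differing sites — 4:A/G (Ti); 5:C/A (Tv); 13:A/C (Tv); 14:G/T (Tv); 15:G/C (Tv); 16:G/T (Tv); 17:A/T (Tv); 19:G/T (Tv); 26:C/A (Tv); 28:T/G (Tv); 29:A/T (Tv); 31:A/C (Tv); 35:T/G (Tv); 38:C/G (Tv).
Of the 14 differences, 1 transition and 13 transversions, so Ti/Tv = 1/13 = 0.077.

0.077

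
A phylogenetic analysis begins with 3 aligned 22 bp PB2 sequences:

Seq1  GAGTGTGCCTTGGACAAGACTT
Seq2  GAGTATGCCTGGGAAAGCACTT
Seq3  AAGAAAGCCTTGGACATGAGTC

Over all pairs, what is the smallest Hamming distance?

5

Pairwise Hamming distances:
  Seq1 vs Seq2: 5
  Seq1 vs Seq3: 7
  Seq2 vs Seq3: 9
The smallest is 5, between Seq1 and Seq2.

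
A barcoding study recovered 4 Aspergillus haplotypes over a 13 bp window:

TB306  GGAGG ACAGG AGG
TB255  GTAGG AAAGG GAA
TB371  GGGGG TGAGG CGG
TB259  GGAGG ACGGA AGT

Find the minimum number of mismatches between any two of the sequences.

3

Pairwise Hamming distances:
  TB306 vs TB255: 5
  TB306 vs TB371: 4
  TB306 vs TB259: 3
  TB255 vs TB371: 7
  TB255 vs TB259: 7
  TB371 vs TB259: 7
The smallest is 3, between TB306 and TB259.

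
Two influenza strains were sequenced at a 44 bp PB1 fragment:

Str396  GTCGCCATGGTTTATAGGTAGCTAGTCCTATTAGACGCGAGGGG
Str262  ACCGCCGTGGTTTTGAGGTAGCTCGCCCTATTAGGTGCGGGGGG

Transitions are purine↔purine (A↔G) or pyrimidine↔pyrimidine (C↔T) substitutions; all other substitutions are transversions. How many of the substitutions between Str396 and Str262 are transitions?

7

Differing sites — 1:G/A (Ti); 2:T/C (Ti); 7:A/G (Ti); 14:A/T (Tv); 15:T/G (Tv); 24:A/C (Tv); 26:T/C (Ti); 35:A/G (Ti); 36:C/T (Ti); 40:A/G (Ti).
Of the 10 differences, 7 transitions and 3 transversions, so the answer is 7.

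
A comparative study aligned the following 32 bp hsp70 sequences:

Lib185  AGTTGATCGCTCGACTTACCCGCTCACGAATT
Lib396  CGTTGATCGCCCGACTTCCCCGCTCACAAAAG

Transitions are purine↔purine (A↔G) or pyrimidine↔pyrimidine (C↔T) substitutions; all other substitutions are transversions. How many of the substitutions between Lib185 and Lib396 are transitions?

2

Mismatches occur at site 1 (A↔C, transversion), site 11 (T↔C, transition), site 18 (A↔C, transversion), site 28 (G↔A, transition), site 31 (T↔A, transversion), site 32 (T↔G, transversion).
Of the 6 differences, 2 transitions and 4 transversions, so the answer is 2.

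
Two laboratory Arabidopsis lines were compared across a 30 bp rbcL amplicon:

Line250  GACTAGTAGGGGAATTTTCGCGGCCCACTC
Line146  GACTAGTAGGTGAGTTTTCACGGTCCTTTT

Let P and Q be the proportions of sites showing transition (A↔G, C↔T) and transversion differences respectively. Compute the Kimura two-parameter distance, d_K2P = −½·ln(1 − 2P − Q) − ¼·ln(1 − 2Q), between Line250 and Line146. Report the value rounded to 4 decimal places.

The sequences differ at positions 11 (G/T, transversion), 14 (A/G, transition), 20 (G/A, transition), 24 (C/T, transition), 27 (A/T, transversion), 28 (C/T, transition), 30 (C/T, transition).
Of the 7 differences, 5 transitions and 2 transversions over 30 sites: P = 5/30 = 0.166667, Q = 2/30 = 0.066667.
d = −0.5·ln(0.599999) − 0.25·ln(0.866666) = −0.5·(-0.510827) − 0.25·(-0.143102) = 0.2912.

0.2912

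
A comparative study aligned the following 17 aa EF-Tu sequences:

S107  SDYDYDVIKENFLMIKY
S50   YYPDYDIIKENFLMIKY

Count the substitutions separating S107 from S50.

Mismatches occur at site 1 (S/Y), site 2 (D/Y), site 3 (Y/P), site 7 (V/I).
That gives 4 mismatches out of 17 aligned sites, so the Hamming distance is 4.

4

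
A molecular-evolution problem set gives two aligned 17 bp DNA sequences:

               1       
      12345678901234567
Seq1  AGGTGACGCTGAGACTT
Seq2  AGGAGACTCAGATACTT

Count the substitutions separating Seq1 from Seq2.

Differing sites — 4:T/A; 8:G/T; 10:T/A; 13:G/T.
That gives 4 mismatches out of 17 aligned sites, so the Hamming distance is 4.

4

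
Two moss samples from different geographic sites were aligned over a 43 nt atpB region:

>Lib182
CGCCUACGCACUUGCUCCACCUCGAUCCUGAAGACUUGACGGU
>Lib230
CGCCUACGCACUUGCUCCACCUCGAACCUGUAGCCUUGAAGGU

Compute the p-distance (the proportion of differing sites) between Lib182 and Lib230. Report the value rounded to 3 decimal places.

Mismatches occur at site 26 (U→A), site 31 (A→U), site 34 (A→C), site 40 (C→A).
There are 4 differences over 43 sites, so p = 4/43 = 0.093.

0.093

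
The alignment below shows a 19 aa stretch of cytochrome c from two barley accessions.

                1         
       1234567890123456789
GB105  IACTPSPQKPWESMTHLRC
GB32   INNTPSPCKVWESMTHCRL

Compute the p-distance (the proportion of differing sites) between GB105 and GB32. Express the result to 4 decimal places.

0.3158

Differing sites — 2:A/N; 3:C/N; 8:Q/C; 10:P/V; 17:L/C; 19:C/L.
There are 6 differences over 19 sites, so p = 6/19 = 0.3158.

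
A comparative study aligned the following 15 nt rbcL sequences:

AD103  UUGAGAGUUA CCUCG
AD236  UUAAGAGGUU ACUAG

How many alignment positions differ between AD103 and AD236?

The sequences differ at positions 3 (G/A), 8 (U/G), 10 (A/U), 11 (C/A), 14 (C/A).
That gives 5 mismatches out of 15 aligned sites, so the Hamming distance is 5.

5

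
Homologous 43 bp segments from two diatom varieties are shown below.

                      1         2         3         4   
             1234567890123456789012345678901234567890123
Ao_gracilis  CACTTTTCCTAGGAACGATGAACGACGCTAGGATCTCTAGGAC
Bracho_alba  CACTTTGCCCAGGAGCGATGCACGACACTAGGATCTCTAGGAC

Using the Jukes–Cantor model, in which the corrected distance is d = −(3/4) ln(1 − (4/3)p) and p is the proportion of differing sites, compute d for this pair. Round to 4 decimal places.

0.1263

Mismatches occur at site 7 (T→G), site 10 (T→C), site 15 (A→G), site 21 (A→C), site 27 (G→A).
p = 5/43 = 0.116279.
d = −0.75 · ln(1 − (4/3)·0.116279) = −0.75 · ln(0.844961) = −0.75 · (-0.168465) = 0.1263.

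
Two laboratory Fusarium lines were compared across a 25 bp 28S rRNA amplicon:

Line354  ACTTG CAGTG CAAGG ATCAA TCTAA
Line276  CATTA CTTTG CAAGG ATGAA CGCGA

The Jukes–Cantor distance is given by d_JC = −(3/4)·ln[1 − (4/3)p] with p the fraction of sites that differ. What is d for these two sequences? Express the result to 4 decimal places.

0.5716

Differing sites — 1:A/C; 2:C/A; 5:G/A; 7:A/T; 8:G/T; 18:C/G; 21:T/C; 22:C/G; 23:T/C; 24:A/G.
p = 10/25 = 0.400000.
d = −0.75 · ln(1 − (4/3)·0.400000) = −0.75 · ln(0.466667) = −0.75 · (-0.762139) = 0.5716.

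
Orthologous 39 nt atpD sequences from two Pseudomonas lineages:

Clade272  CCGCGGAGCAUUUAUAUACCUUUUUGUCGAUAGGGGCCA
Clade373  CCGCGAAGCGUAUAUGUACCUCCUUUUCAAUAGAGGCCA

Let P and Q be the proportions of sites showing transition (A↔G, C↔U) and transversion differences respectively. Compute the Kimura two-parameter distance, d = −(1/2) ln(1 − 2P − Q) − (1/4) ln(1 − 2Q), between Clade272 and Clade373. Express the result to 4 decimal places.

Mismatches occur at site 6 (G→A, transition), site 10 (A→G, transition), site 12 (U→A, transversion), site 16 (A→G, transition), site 22 (U→C, transition), site 23 (U→C, transition), site 26 (G→U, transversion), site 29 (G→A, transition), site 34 (G→A, transition).
Of the 9 differences, 7 transitions and 2 transversions over 39 sites: P = 7/39 = 0.179487, Q = 2/39 = 0.051282.
d = −0.5·ln(0.589744) − 0.25·ln(0.897436) = −0.5·(-0.528067) − 0.25·(-0.108213) = 0.2911.

0.2911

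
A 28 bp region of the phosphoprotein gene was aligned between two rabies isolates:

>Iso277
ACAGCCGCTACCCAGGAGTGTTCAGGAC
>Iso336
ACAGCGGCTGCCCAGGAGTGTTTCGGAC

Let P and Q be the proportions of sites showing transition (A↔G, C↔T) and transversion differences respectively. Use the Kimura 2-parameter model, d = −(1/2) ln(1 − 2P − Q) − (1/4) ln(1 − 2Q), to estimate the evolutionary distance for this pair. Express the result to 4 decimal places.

The sequences differ at positions 6 (C/G, transversion), 10 (A/G, transition), 23 (C/T, transition), 24 (A/C, transversion).
Of the 4 differences, 2 transitions and 2 transversions over 28 sites: P = 2/28 = 0.071429, Q = 2/28 = 0.071429.
d = −0.5·ln(0.785713) − 0.25·ln(0.857142) = −0.5·(-0.241164) − 0.25·(-0.154152) = 0.1591.

0.1591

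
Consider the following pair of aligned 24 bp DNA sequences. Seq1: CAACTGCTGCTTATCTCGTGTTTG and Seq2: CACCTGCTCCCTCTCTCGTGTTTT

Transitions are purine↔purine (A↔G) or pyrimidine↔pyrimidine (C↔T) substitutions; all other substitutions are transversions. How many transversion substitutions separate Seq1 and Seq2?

4

Mismatches occur at site 3 (A→C, transversion), site 9 (G→C, transversion), site 11 (T→C, transition), site 13 (A→C, transversion), site 24 (G→T, transversion).
Of the 5 differences, 1 transition and 4 transversions, so the answer is 4.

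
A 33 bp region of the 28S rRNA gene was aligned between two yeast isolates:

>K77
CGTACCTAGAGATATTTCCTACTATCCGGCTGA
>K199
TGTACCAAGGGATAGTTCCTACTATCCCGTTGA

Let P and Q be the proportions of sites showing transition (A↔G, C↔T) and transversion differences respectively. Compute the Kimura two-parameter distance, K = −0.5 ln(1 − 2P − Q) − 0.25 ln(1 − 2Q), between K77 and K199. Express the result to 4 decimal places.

Mismatches occur at site 1 (C→T, transition), site 7 (T→A, transversion), site 10 (A→G, transition), site 15 (T→G, transversion), site 28 (G→C, transversion), site 30 (C→T, transition).
Of the 6 differences, 3 transitions and 3 transversions over 33 sites: P = 3/33 = 0.090909, Q = 3/33 = 0.090909.
d = −0.5·ln(0.727273) − 0.25·ln(0.818182) = −0.5·(-0.318453) − 0.25·(-0.200670) = 0.2094.

0.2094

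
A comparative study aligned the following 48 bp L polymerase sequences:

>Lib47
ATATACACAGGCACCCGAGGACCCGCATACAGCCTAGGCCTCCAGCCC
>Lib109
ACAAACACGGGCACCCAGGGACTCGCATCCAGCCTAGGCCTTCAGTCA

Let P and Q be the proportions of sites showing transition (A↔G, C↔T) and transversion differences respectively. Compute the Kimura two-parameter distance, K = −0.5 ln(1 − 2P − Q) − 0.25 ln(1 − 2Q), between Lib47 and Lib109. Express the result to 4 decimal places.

0.2520

Differing sites — 2:T/C (Ti); 4:T/A (Tv); 9:A/G (Ti); 17:G/A (Ti); 18:A/G (Ti); 23:C/T (Ti); 29:A/C (Tv); 42:C/T (Ti); 46:C/T (Ti); 48:C/A (Tv).
Of the 10 differences, 7 transitions and 3 transversions over 48 sites: P = 7/48 = 0.145833, Q = 3/48 = 0.062500.
d = −0.5·ln(0.645834) − 0.25·ln(0.875000) = −0.5·(-0.437213) − 0.25·(-0.133531) = 0.2520.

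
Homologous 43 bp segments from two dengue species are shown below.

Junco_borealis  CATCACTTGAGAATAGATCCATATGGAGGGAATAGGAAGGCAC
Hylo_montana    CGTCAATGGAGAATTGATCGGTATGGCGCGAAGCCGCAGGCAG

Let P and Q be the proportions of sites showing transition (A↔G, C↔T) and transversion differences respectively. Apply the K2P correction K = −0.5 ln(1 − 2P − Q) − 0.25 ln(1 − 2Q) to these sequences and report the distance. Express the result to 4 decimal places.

0.3937

The sequences differ at positions 2 (A/G, transition), 6 (C/A, transversion), 8 (T/G, transversion), 15 (A/T, transversion), 20 (C/G, transversion), 21 (A/G, transition), 27 (A/C, transversion), 29 (G/C, transversion), 33 (T/G, transversion), 34 (A/C, transversion), 35 (G/C, transversion), 37 (A/C, transversion), 43 (C/G, transversion).
Of the 13 differences, 2 transitions and 11 transversions over 43 sites: P = 2/43 = 0.046512, Q = 11/43 = 0.255814.
d = −0.5·ln(0.651162) − 0.25·ln(0.488372) = −0.5·(-0.428997) − 0.25·(-0.716678) = 0.3937.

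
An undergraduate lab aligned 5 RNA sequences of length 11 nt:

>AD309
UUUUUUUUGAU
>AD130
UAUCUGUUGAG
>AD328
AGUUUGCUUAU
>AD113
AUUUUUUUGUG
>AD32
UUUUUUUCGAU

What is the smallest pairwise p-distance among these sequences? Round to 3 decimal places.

Pairwise Hamming distances:
  AD309 vs AD130: 4
  AD309 vs AD328: 5
  AD309 vs AD113: 3
  AD309 vs AD32: 1
  AD130 vs AD328: 6
  AD130 vs AD113: 5
  AD130 vs AD32: 5
  AD328 vs AD113: 6
  AD328 vs AD32: 6
  AD113 vs AD32: 4
The smallest is 1 mismatch, between AD309 and AD32; p = 1/11 = 0.091.

0.091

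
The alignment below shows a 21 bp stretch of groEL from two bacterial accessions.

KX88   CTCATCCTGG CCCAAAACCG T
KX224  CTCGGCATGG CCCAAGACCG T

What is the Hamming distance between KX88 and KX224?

Differing sites — 4:A/G; 5:T/G; 7:C/A; 16:A/G.
That gives 4 mismatches out of 21 aligned sites, so the Hamming distance is 4.

4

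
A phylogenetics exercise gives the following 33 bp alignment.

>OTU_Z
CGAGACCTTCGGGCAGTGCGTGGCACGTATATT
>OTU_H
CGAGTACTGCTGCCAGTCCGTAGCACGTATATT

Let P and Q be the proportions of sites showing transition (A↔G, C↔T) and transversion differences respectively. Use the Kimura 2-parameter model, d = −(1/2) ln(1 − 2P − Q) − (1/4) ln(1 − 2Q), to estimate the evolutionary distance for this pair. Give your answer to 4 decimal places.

Differing sites — 5:A/T (Tv); 6:C/A (Tv); 9:T/G (Tv); 11:G/T (Tv); 13:G/C (Tv); 18:G/C (Tv); 22:G/A (Ti).
Of the 7 differences, 1 transition and 6 transversions over 33 sites: P = 1/33 = 0.030303, Q = 6/33 = 0.181818.
d = −0.5·ln(0.757576) − 0.25·ln(0.636364) = −0.5·(-0.277631) − 0.25·(-0.451985) = 0.2518.

0.2518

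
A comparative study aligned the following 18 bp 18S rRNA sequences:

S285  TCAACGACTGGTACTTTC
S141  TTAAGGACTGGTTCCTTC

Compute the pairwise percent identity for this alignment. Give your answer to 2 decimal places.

Differing sites — 2:C/T; 5:C/G; 13:A/T; 15:T/C.
14 of the 18 sites match, so the percent identity is 14/18 × 100 = 77.78%.

77.78%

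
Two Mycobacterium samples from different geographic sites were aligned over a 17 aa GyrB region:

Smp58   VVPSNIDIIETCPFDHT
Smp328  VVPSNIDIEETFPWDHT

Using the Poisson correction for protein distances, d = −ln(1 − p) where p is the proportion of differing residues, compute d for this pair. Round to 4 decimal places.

0.1942

The sequences differ at positions 9 (I/E), 12 (C/F), 14 (F/W).
p = 3/17 = 0.176471.
d = −ln(1 − 0.176471) = −ln(0.823529) = 0.1942.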